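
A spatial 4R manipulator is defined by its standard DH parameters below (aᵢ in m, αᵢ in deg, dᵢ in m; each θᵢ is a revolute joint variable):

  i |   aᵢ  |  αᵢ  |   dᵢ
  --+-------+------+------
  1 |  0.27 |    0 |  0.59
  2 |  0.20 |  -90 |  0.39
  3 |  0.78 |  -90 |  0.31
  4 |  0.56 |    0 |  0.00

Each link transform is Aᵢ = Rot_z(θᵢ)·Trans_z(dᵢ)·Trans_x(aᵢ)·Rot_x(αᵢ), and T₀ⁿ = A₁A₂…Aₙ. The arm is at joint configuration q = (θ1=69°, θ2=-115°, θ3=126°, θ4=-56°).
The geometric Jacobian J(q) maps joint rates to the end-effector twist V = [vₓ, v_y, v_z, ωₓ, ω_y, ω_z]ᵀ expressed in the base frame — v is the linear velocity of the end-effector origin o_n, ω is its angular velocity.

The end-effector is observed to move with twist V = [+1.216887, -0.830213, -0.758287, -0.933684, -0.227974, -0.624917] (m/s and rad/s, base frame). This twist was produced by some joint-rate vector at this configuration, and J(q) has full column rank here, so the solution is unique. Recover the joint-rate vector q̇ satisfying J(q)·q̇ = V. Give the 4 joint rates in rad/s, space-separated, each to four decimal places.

-0.4720 -0.5050 -0.8300 0.5990

o_n = [0.3463, 1.1082, 0.0956]
J₁: ẑ×o_n = [-1.1082, 0.3463, 0.0000], ω = ẑ
J2: z=[0.0000, 0.0000, 1.0000] o=[0.0968, 0.2521, 0.5900] → [-0.8562, 0.2495, 0.0000, 0.0000, 0.0000, 1.0000]
J3: z=[0.7193, 0.6947, 0.0000] o=[0.2357, 0.1082, 0.9800] → [-0.6143, 0.6362, 0.6425, 0.7193, 0.6947, 0.0000]
J4: z=[-0.5620, 0.5820, 0.5878] o=[0.1402, 0.6533, 0.3490] → [-0.4148, -0.0212, -0.3756, -0.5620, 0.5820, 0.5878]
q̇ = J⁺·V = [-0.4720, -0.5050, -0.8300, 0.5990]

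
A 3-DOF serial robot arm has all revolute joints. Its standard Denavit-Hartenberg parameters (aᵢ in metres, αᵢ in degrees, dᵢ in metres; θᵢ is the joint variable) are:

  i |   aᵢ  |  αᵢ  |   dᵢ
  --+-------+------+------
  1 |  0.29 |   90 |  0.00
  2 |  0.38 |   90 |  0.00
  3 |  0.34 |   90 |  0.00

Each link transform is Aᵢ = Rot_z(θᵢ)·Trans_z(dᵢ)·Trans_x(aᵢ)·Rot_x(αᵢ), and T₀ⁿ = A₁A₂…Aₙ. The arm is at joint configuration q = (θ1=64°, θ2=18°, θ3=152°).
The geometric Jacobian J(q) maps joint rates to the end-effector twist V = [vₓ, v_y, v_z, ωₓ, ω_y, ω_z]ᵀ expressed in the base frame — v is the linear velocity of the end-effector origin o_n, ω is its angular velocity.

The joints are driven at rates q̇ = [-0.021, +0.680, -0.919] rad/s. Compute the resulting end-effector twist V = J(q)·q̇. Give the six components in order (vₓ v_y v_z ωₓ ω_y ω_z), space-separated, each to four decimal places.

o_n = [0.3039, 0.2589, 0.0247]
J₁: ẑ×o_n = [-0.2589, 0.3039, 0.0000], ω = ẑ
J2: z=[0.8988, -0.4384, 0.0000] o=[0.1271, 0.2607, 0.0000] → [-0.0108, -0.0222, 0.0759, 0.8988, -0.4384, 0.0000]
J3: z=[0.1355, 0.2777, -0.9511] o=[0.2856, 0.5855, 0.1174] → [-0.3364, -0.0048, -0.0493, 0.1355, 0.2777, -0.9511]
V = J·q̇ = [0.3072, -0.0170, 0.0969, 0.4867, -0.5533, 0.8530]

0.3072 -0.0170 0.0969 0.4867 -0.5533 0.8530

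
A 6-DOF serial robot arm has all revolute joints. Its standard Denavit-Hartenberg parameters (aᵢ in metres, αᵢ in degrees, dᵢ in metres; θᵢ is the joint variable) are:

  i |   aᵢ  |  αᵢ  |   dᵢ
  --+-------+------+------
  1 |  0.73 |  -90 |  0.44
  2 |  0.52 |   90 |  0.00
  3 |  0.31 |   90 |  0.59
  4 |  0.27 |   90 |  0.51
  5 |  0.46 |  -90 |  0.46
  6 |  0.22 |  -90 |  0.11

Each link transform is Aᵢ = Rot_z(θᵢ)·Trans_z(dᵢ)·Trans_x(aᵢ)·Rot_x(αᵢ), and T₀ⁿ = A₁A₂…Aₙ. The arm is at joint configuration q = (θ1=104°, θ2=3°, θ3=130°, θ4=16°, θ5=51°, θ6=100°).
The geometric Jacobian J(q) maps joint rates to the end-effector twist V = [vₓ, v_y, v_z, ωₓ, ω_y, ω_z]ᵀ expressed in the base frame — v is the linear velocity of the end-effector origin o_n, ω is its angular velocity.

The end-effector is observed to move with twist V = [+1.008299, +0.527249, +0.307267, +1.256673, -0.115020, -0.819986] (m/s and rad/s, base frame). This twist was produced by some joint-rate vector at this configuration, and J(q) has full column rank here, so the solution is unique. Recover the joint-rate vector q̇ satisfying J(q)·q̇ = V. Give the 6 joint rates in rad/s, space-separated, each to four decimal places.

-0.6970 -0.8940 0.2980 -0.5760 0.4350 0.1140

o_n = [-1.5179, 1.1145, 0.8831]
J₁: ẑ×o_n = [-1.1145, -1.5179, 0.0000], ω = ẑ
J2: z=[-0.9703, -0.2419, 0.0000] o=[-0.1766, 0.7083, 0.4400] → [-0.1072, 0.4299, -0.7186, -0.9703, -0.2419, 0.0000]
J3: z=[-0.0127, 0.0508, 0.9986] o=[-0.3022, 1.2122, 0.4128] → [0.1214, -1.2081, 0.0630, -0.0127, 0.0508, 0.9986]
J4: z=[-0.8088, 0.5868, -0.0401] o=[-0.4920, 0.9916, 1.0124] → [-0.0709, -0.0634, 0.5026, -0.8088, 0.5868, -0.0401]
J5: z=[-0.1499, -0.2716, -0.9507] o=[-1.0580, 1.0849, 1.0750] → [0.0802, 0.4085, -0.1293, -0.1499, -0.2716, -0.9507]
J6: z=[-0.0670, 0.9621, -0.2643] o=[-1.5807, 0.9489, 0.7124] → [0.2080, -0.0052, -0.0715, -0.0670, 0.9621, -0.2643]
q̇ = J⁺·V = [-0.6970, -0.8940, 0.2980, -0.5760, 0.4350, 0.1140]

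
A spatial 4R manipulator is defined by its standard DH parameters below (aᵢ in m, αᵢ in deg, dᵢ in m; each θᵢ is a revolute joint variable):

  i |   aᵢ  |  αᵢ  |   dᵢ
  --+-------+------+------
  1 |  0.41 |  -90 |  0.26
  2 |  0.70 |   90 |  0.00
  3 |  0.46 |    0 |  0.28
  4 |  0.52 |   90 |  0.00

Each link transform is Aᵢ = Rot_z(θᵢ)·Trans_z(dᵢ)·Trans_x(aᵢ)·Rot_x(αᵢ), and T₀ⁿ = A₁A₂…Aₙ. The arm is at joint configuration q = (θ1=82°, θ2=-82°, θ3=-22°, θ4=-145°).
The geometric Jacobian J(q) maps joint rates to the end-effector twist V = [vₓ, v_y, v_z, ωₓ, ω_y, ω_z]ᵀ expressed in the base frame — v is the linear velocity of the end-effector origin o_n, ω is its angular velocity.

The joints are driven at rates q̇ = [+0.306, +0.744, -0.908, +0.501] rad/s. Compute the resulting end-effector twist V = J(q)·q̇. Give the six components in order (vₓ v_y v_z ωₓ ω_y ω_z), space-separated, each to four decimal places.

o_n = [0.3170, 0.1766, 0.9128]
J₁: ẑ×o_n = [-0.1766, 0.3170, 0.0000], ω = ẑ
J2: z=[-0.9903, 0.1392, 0.0000] o=[0.0571, 0.4060, 0.2600] → [0.0908, 0.6464, 0.1910, -0.9903, 0.1392, 0.0000]
J3: z=[-0.1378, -0.9806, 0.1392] o=[0.0706, 0.5025, 0.9532] → [0.0850, 0.0287, 0.2865, -0.1378, -0.9806, 0.1392]
J4: z=[-0.1378, -0.9806, 0.1392] o=[0.2109, 0.2627, 1.4145] → [0.5040, -0.0544, 0.1158, -0.1378, -0.9806, 0.1392]
V = J·q̇ = [0.1889, 0.5246, -0.0600, -0.6807, 0.5027, 0.2494]

0.1889 0.5246 -0.0600 -0.6807 0.5027 0.2494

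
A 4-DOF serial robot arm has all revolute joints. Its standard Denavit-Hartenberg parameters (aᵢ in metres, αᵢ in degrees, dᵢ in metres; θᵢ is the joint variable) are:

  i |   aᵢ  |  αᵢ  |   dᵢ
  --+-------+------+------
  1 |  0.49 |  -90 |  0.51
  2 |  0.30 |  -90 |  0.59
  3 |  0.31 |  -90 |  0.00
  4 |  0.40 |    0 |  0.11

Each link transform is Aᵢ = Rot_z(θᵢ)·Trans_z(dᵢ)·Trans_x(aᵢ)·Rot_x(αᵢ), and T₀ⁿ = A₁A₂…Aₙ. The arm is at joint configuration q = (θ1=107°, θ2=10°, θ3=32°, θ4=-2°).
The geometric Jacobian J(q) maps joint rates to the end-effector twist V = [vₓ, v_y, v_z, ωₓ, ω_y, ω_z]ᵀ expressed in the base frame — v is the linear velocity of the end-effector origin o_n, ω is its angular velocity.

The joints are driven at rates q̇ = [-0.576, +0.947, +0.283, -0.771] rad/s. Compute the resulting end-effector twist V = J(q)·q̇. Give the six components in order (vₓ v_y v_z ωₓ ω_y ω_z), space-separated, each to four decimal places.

o_n = [-0.5008, 1.2255, 0.3498]
J₁: ẑ×o_n = [-1.2255, -0.5008, 0.0000], ω = ẑ
J2: z=[-0.9563, -0.2924, 0.0000] o=[-0.1433, 0.4686, 0.5100] → [0.0468, -0.1532, -0.8284, -0.9563, -0.2924, 0.0000]
J3: z=[0.0508, -0.1661, -0.9848] o=[-0.7939, 0.5786, 0.4579] → [0.6550, -0.2831, 0.0815, 0.0508, -0.1661, -0.9848]
J4: z=[0.9636, -0.2511, 0.0920] o=[-0.7125, 0.8742, 0.4123] → [-0.0166, 0.0797, 0.3916, 0.9636, -0.2511, 0.0920]
V = J·q̇ = [0.9485, 0.0018, -1.0633, -1.6342, -0.1303, -0.9256]

0.9485 0.0018 -1.0633 -1.6342 -0.1303 -0.9256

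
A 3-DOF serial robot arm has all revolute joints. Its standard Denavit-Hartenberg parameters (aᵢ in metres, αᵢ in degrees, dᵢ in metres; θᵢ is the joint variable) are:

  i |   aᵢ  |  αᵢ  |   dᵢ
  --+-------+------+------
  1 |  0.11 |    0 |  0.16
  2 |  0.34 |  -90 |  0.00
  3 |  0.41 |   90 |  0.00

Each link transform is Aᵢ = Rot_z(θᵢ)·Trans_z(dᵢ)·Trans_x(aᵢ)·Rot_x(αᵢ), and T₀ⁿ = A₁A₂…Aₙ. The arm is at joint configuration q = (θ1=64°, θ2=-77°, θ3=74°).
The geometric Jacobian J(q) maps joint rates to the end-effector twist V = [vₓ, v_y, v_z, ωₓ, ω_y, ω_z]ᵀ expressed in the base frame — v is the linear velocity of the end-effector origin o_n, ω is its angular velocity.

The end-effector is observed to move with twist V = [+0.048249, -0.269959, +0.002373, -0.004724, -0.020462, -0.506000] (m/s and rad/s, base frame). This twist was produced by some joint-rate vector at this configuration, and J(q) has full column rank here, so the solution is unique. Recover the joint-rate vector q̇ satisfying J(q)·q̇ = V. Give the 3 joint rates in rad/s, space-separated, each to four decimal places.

o_n = [0.4896, -0.0030, -0.2341]
J₁: ẑ×o_n = [0.0030, 0.4896, -0.0000], ω = ẑ
J2: z=[0.0000, 0.0000, 1.0000] o=[0.0482, 0.0989, 0.1600] → [0.1019, 0.4414, -0.0000, 0.0000, 0.0000, 1.0000]
J3: z=[0.2250, 0.9744, 0.0000] o=[0.3795, 0.0224, 0.1600] → [-0.3840, 0.0887, -0.1130, 0.2250, 0.9744, 0.0000]
q̇ = J⁺·V = [-0.9280, 0.4220, -0.0210]

-0.9280 0.4220 -0.0210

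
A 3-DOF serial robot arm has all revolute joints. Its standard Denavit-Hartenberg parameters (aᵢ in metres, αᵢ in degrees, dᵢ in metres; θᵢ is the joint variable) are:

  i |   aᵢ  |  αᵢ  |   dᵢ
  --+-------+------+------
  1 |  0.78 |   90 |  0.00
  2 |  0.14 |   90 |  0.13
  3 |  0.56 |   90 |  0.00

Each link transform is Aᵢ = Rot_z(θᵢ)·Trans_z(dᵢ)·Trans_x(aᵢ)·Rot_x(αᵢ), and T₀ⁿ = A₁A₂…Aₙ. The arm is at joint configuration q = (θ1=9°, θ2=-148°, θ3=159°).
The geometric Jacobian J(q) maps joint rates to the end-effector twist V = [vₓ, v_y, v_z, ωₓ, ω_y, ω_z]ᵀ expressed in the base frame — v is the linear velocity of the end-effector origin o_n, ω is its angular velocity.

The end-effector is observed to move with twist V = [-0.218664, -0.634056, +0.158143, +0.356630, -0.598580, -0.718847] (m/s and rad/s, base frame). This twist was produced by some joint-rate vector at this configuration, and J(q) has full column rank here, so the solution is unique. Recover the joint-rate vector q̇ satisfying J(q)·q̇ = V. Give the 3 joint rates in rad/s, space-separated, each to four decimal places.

-0.3050 0.6470 -0.4880

o_n = [1.1428, -0.1538, 0.2029]
J₁: ẑ×o_n = [0.1538, 1.1428, -0.0000], ω = ẑ
J2: z=[0.1564, -0.9877, 0.0000] o=[0.7704, 0.1220, 0.0000] → [-0.2004, -0.0317, 0.3246, 0.1564, -0.9877, 0.0000]
J3: z=[-0.5234, -0.0829, 0.8480] o=[0.6735, -0.0250, -0.0742] → [0.0863, 0.5430, 0.1063, -0.5234, -0.0829, 0.8480]
q̇ = J⁺·V = [-0.3050, 0.6470, -0.4880]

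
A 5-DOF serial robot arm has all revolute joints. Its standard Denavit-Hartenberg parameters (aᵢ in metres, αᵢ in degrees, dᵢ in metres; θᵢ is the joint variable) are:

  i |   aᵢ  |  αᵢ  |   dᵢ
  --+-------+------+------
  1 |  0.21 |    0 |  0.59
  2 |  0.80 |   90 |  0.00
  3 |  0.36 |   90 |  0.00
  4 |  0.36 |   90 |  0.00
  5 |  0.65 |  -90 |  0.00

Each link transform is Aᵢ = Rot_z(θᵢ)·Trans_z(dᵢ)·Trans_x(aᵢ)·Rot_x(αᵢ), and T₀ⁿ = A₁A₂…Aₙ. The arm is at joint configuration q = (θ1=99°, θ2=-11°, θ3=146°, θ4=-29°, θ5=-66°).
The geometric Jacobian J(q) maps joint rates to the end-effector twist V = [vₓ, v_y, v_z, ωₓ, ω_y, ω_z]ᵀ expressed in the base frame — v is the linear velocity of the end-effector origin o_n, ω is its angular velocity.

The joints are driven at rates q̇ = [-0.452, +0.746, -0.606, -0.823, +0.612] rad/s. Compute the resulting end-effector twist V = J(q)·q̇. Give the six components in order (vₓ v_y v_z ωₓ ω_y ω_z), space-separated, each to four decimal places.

o_n = [-0.3453, -0.0651, 0.6044]
J₁: ẑ×o_n = [0.0651, -0.3453, 0.0000], ω = ẑ
J2: z=[0.0000, 0.0000, 1.0000] o=[-0.0329, 0.2074, 0.5900] → [0.2725, -0.3124, 0.0000, 0.0000, 0.0000, 1.0000]
J3: z=[0.9994, -0.0349, 0.0000] o=[-0.0049, 1.0069, 0.5900] → [-0.0005, -0.0144, -1.0832, 0.9994, -0.0349, 0.0000]
J4: z=[0.0195, 0.5589, 0.8290] o=[-0.0153, 0.7087, 0.7913] → [0.5370, -0.2699, 0.1693, 0.0195, 0.5589, 0.8290]
J5: z=[-0.8601, 0.4322, -0.2711] o=[-0.1989, 0.4539, 0.9674] → [-0.2976, -0.2725, 0.5096, -0.8601, 0.4322, -0.2711]
V = J·q̇ = [-0.4499, -0.0130, 0.8290, -1.1480, -0.1743, -0.5542]

-0.4499 -0.0130 0.8290 -1.1480 -0.1743 -0.5542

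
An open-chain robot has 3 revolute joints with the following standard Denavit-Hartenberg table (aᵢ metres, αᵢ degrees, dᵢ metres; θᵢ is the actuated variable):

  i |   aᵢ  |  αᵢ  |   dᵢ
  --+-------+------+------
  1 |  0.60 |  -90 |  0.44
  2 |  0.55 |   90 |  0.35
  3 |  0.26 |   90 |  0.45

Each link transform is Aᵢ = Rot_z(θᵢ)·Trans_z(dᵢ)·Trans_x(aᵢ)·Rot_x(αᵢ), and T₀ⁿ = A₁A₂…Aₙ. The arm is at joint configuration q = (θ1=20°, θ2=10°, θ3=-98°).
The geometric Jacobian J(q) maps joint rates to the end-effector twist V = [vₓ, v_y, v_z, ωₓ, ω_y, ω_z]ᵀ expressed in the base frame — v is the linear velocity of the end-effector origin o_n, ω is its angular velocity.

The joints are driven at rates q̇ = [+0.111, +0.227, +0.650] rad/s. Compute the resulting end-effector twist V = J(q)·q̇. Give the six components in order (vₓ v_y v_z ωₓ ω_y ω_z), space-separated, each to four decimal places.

0.1838 0.1817 -0.1617 0.0284 0.2519 0.7511

o_n = [1.0811, 0.4920, 0.7939]
J₁: ẑ×o_n = [-0.4920, 1.0811, 0.0000], ω = ẑ
J2: z=[-0.3420, 0.9397, 0.0000] o=[0.5638, 0.2052, 0.4400] → [0.3326, 0.1211, -0.5842, -0.3420, 0.9397, 0.0000]
J3: z=[0.1632, 0.0594, 0.9848] o=[0.9531, 0.7194, 0.3445] → [0.2506, 0.0527, -0.0447, 0.1632, 0.0594, 0.9848]
V = J·q̇ = [0.1838, 0.1817, -0.1617, 0.0284, 0.2519, 0.7511]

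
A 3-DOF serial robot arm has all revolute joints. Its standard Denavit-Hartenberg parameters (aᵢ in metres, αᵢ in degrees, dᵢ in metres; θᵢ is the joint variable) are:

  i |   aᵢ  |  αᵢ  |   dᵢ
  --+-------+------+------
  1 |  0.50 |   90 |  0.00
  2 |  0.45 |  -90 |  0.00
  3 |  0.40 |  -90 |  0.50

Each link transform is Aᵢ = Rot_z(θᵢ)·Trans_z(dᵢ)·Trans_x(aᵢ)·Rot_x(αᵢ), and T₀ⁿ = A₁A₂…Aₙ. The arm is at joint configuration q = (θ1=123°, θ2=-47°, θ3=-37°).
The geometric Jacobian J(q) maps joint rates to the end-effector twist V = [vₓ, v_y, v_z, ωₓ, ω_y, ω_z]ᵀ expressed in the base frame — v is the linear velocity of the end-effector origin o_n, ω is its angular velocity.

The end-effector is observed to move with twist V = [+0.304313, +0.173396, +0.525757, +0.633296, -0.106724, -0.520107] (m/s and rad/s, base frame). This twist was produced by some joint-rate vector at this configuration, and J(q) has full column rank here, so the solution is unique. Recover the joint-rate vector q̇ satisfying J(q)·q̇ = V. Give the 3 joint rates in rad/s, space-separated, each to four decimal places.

-0.1150 0.4730 -0.5940

o_n = [-0.5554, 1.2972, -0.2217]
J₁: ẑ×o_n = [-1.2972, -0.5554, 0.0000], ω = ẑ
J2: z=[0.8387, 0.5446, 0.0000] o=[-0.2723, 0.4193, 0.0000] → [-0.1208, 0.1860, 0.8904, 0.8387, 0.5446, 0.0000]
J3: z=[-0.3983, 0.6134, 0.6820] o=[-0.4395, 0.6767, -0.3291] → [-0.3573, -0.0363, -0.1761, -0.3983, 0.6134, 0.6820]
q̇ = J⁺·V = [-0.1150, 0.4730, -0.5940]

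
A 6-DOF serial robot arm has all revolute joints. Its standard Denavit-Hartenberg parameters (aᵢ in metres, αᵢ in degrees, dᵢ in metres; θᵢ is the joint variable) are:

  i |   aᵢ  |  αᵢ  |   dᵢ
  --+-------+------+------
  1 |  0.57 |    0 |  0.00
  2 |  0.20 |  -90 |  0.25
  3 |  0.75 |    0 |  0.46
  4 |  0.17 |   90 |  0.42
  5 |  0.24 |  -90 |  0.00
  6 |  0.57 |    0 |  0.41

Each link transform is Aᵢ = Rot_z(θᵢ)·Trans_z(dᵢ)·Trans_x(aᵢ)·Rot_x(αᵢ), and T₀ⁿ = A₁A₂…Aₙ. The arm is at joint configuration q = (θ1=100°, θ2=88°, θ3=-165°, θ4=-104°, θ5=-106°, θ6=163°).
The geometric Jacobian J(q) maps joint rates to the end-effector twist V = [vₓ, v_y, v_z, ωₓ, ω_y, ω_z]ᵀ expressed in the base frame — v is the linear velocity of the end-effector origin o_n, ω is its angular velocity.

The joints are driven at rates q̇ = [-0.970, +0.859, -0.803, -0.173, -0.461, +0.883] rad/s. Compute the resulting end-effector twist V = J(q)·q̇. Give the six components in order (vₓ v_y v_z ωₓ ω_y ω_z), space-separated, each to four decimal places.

o_n = [0.7441, -0.3909, -0.2011]
J₁: ẑ×o_n = [0.3909, 0.7441, -0.0000], ω = ẑ
J2: z=[0.0000, 0.0000, 1.0000] o=[-0.0990, 0.5613, 0.0000] → [0.9522, 0.8431, -0.0000, 0.0000, 0.0000, 1.0000]
J3: z=[0.1392, -0.9903, 0.0000] o=[-0.2970, 0.5335, 0.2500] → [0.4467, 0.0628, 0.9024, 0.1392, -0.9903, 0.0000]
J4: z=[0.1392, -0.9903, 0.0000] o=[0.4844, 0.1788, 0.4441] → [0.6389, 0.0898, 0.1779, 0.1392, -0.9903, 0.0000]
J5: z=[-0.9901, -0.1392, -0.0175] o=[0.5458, -0.2367, 0.2741] → [0.0634, -0.4740, 0.1802, -0.9901, -0.1392, -0.0175]
J6: z=[-0.0217, 0.2753, -0.9611] o=[0.5125, -0.0084, 0.3403] → [-0.5166, -0.2344, -0.0554, -0.0217, 0.2753, -0.9611]
V = J·q̇ = [-0.5158, -0.0520, -0.8874, 0.3014, 1.2737, -0.9516]

-0.5158 -0.0520 -0.8874 0.3014 1.2737 -0.9516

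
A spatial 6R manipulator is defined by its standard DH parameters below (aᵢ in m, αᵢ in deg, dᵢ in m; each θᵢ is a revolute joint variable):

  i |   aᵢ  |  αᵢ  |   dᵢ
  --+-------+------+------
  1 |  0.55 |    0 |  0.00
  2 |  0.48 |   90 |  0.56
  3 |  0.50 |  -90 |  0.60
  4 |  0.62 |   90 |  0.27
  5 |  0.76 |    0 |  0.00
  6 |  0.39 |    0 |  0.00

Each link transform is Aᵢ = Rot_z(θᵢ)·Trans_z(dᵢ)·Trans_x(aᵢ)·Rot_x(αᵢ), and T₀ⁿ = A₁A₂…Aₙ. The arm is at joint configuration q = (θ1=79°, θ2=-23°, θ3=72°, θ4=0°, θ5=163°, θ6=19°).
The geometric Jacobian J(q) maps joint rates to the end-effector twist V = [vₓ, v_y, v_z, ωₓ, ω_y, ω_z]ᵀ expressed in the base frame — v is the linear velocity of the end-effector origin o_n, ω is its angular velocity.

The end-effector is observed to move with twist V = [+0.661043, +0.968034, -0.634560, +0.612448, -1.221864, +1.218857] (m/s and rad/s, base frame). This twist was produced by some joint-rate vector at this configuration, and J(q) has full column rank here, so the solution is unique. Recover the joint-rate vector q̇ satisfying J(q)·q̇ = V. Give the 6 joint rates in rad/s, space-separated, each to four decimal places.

o_n = [0.6168, 0.2258, 0.7112]
J₁: ẑ×o_n = [-0.2258, 0.6168, 0.0000], ω = ẑ
J2: z=[0.0000, 0.0000, 1.0000] o=[0.1049, 0.5399, 0.0000] → [0.3140, 0.5119, -0.0000, 0.0000, 0.0000, 1.0000]
J3: z=[0.8290, -0.5592, 0.0000] o=[0.3734, 0.9378, 0.5600] → [-0.0845, -0.1253, -0.4541, 0.8290, -0.5592, 0.0000]
J4: z=[-0.5318, -0.7885, 0.3090] o=[0.9572, 0.7304, 1.0355] → [0.4117, -0.2777, 0.0000, -0.5318, -0.7885, 0.3090]
J5: z=[0.8290, -0.5592, 0.0000] o=[0.9207, 0.6764, 1.7086] → [0.5578, 0.8269, -0.5434, 0.8290, -0.5592, 0.0000]
J6: z=[0.8290, -0.5592, 0.0000] o=[0.6770, 0.3150, 1.0861] → [0.2096, 0.3108, -0.1075, 0.8290, -0.5592, 0.0000]
q̇ = J⁺·V = [0.6270, 0.3740, 0.4540, 0.7050, 0.8010, -0.0640]

0.6270 0.3740 0.4540 0.7050 0.8010 -0.0640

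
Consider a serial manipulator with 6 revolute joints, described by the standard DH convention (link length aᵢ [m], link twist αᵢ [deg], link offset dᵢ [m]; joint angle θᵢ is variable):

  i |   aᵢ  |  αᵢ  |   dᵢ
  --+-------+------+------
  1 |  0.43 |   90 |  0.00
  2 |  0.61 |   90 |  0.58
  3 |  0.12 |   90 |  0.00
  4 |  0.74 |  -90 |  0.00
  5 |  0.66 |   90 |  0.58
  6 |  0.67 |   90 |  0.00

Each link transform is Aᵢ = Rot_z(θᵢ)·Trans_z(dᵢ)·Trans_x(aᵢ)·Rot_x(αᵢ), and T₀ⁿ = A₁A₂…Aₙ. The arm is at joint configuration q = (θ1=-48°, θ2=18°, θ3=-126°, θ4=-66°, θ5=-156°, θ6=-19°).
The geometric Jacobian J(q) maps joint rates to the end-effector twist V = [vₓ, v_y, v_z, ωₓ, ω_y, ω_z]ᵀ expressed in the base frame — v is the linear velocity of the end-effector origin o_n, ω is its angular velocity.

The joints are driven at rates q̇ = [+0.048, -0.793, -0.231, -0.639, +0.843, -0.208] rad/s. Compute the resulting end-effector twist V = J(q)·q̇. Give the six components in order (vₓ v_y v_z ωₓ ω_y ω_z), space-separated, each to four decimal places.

o_n = [-0.0804, -0.9121, -0.5160]
J₁: ẑ×o_n = [0.9121, -0.0804, 0.0000], ω = ẑ
J2: z=[-0.7431, -0.6691, 0.0000] o=[0.2877, -0.3196, 0.0000] → [0.3452, -0.3834, 0.1940, -0.7431, -0.6691, 0.0000]
J3: z=[0.2068, -0.2296, -0.9511] o=[0.2449, -1.1388, 0.1885] → [0.3774, 0.4550, -0.0278, 0.2068, -0.2296, -0.9511]
J4: z=[-0.9517, 0.1785, -0.2500] o=[0.2722, -1.0240, 0.1667] → [-0.0939, -0.5615, -0.0435, -0.9517, 0.1785, -0.2500]
J5: z=[0.2916, 0.7806, -0.5528] o=[0.2007, -0.5807, 0.7550] → [-1.1753, 0.5260, 0.1228, 0.2916, 0.7806, -0.5528]
J6: z=[0.9086, -0.4067, -0.0950] o=[0.1726, -0.4412, -0.1121] → [0.1195, 0.3910, -0.5308, 0.9086, -0.4067, -0.0950]
V = J·q̇ = [-1.2728, 0.9160, 0.0943, 1.2065, 1.2123, -0.0188]

-1.2728 0.9160 0.0943 1.2065 1.2123 -0.0188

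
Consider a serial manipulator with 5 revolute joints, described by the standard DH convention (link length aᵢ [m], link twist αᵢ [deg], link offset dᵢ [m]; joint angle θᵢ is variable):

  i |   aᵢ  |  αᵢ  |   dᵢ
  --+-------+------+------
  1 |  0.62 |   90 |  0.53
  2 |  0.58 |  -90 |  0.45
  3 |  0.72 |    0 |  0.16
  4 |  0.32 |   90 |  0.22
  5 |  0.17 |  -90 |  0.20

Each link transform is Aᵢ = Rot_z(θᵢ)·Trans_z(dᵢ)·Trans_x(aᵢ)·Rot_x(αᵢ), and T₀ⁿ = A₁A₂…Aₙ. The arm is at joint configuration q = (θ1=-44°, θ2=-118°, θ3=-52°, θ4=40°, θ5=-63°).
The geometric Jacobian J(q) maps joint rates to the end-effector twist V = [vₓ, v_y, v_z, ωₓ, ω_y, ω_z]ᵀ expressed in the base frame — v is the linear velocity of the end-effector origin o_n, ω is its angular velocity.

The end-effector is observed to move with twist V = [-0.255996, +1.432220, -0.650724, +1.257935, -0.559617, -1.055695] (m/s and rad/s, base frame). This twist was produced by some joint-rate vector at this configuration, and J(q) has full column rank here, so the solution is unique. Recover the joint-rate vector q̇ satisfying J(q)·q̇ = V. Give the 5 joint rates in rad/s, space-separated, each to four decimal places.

-0.3170 -0.2600 0.8700 0.6190 -0.2160

o_n = [-0.7716, -1.0560, -0.7871]
J₁: ẑ×o_n = [1.0560, -0.7716, 0.0000], ω = ẑ
J2: z=[-0.6947, -0.7193, 0.0000] o=[0.4460, -0.4307, 0.5300] → [0.9474, -0.9149, -0.4415, -0.6947, -0.7193, 0.0000]
J3: z=[0.6351, -0.6133, -0.4695] o=[-0.0625, -0.5652, 0.0179] → [0.2634, 0.8442, -0.7466, 0.6351, -0.6133, -0.4695]
J4: z=[0.6351, -0.6133, -0.4695] o=[-0.5047, -0.9269, -0.4486] → [0.1470, 0.3403, -0.2456, 0.6351, -0.6133, -0.4695]
J5: z=[-0.6093, -0.7714, 0.1836] o=[-0.5169, -1.0077, -0.8283] → [-0.0229, -0.0217, -0.1671, -0.6093, -0.7714, 0.1836]
q̇ = J⁺·V = [-0.3170, -0.2600, 0.8700, 0.6190, -0.2160]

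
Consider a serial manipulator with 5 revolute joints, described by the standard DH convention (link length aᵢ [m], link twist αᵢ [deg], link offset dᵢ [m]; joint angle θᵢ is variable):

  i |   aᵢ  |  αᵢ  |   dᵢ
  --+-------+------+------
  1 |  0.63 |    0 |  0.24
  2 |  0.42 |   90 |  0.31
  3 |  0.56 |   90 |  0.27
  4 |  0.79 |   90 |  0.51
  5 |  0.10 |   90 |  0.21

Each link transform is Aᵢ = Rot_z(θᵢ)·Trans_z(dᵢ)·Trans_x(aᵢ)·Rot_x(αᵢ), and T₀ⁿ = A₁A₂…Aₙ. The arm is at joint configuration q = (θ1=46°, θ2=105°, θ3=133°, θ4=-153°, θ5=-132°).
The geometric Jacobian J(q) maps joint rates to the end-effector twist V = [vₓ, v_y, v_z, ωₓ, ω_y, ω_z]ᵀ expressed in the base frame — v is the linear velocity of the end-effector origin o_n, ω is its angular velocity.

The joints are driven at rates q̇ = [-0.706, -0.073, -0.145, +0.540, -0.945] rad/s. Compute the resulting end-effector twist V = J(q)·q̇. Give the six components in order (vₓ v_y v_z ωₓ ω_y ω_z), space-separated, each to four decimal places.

0.5761 -0.1042 0.0807 -0.5680 -0.8136 -0.0970

o_n = [-0.2531, 0.9834, 0.7158]
J₁: ẑ×o_n = [-0.9834, -0.2531, 0.0000], ω = ẑ
J2: z=[0.0000, 0.0000, 1.0000] o=[0.4376, 0.4532, 0.2400] → [-0.5302, -0.6907, 0.0000, 0.0000, 0.0000, 1.0000]
J3: z=[0.4848, 0.8746, 0.0000] o=[0.0703, 0.6568, 0.5500] → [0.1450, -0.0804, 0.4411, 0.4848, 0.8746, 0.0000]
J4: z=[-0.6397, 0.3546, 0.6820] o=[0.5352, 0.7078, 0.9596] → [-0.2744, -0.6936, 0.1032, -0.6397, 0.3546, 0.6820]
J5: z=[0.1612, 0.9294, -0.3320] o=[-0.3847, 0.8077, 0.7926] → [-0.0131, -0.0313, -0.0941, 0.1612, 0.9294, -0.3320]
V = J·q̇ = [0.5761, -0.1042, 0.0807, -0.5680, -0.8136, -0.0970]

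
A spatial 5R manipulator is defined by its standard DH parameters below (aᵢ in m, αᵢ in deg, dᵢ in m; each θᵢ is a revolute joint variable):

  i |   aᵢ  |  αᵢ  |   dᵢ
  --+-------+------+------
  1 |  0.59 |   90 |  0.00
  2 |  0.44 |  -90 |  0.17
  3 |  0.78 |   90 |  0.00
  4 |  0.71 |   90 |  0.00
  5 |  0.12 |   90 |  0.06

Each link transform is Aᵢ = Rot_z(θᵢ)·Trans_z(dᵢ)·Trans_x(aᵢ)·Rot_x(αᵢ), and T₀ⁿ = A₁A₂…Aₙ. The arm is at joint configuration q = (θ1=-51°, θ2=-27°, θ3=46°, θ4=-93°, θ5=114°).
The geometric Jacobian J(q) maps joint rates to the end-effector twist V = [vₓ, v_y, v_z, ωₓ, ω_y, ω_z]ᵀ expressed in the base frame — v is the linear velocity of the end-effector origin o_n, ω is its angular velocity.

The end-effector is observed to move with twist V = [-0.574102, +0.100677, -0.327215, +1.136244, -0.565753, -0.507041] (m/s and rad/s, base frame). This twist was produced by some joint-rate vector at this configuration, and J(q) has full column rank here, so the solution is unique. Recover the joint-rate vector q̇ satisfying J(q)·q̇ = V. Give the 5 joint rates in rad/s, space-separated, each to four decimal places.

-0.9940 -0.4880 0.9890 0.5540 -0.5900

o_n = [0.9334, -0.7603, -1.0373]
J₁: ẑ×o_n = [0.7603, 0.9334, -0.0000], ω = ẑ
J2: z=[-0.7771, -0.6293, 0.0000] o=[0.3713, -0.4585, 0.0000] → [0.6528, -0.8061, 0.5882, -0.7771, -0.6293, 0.0000]
J3: z=[0.2857, -0.3528, 0.8910] o=[0.4859, -0.8702, -0.1998] → [0.1976, 0.6380, 0.1893, 0.2857, -0.3528, 0.8910]
J4: z=[-0.1365, -0.9353, -0.3266] o=[1.2258, -0.8923, -0.4457] → [0.5963, 0.0147, -0.2915, -0.1365, -0.9353, -0.3266]
J5: z=[-0.9323, 0.0098, 0.3616] o=[0.9880, -0.6411, -1.0658] → [0.0434, 0.0069, 0.1117, -0.9323, 0.0098, 0.3616]
q̇ = J⁺·V = [-0.9940, -0.4880, 0.9890, 0.5540, -0.5900]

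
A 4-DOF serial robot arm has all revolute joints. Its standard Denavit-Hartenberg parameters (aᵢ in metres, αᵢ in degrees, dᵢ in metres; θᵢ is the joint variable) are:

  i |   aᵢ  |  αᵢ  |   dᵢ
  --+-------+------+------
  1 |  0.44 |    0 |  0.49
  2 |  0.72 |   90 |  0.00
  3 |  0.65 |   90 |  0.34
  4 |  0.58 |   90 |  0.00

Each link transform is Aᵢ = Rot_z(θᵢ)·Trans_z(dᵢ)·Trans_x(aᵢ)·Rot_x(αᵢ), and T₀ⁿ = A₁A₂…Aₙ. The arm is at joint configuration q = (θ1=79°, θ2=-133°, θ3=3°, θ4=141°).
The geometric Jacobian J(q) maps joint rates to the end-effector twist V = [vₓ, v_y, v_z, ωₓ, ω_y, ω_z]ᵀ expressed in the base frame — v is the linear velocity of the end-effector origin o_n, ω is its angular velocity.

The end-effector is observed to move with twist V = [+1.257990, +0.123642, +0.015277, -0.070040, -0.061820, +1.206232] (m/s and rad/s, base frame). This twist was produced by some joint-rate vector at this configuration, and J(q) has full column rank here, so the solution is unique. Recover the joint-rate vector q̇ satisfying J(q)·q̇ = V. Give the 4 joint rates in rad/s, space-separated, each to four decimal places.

o_n = [0.0538, -0.7259, 0.5004]
J₁: ẑ×o_n = [0.7259, 0.0538, -0.0000], ω = ẑ
J2: z=[0.0000, 0.0000, 1.0000] o=[0.0840, 0.4319, 0.4900] → [1.1579, -0.0302, 0.0000, 0.0000, 0.0000, 1.0000]
J3: z=[-0.8090, -0.5878, 0.0000] o=[0.5072, -0.1506, 0.4900] → [-0.0061, 0.0084, 0.1990, -0.8090, -0.5878, 0.0000]
J4: z=[0.0308, -0.0423, -0.9986] o=[0.6136, -0.8756, 0.5240] → [0.1504, 0.5598, -0.0191, 0.0308, -0.0423, -0.9986]
q̇ = J⁺·V = [0.8310, 0.5440, 0.0930, 0.1690]

0.8310 0.5440 0.0930 0.1690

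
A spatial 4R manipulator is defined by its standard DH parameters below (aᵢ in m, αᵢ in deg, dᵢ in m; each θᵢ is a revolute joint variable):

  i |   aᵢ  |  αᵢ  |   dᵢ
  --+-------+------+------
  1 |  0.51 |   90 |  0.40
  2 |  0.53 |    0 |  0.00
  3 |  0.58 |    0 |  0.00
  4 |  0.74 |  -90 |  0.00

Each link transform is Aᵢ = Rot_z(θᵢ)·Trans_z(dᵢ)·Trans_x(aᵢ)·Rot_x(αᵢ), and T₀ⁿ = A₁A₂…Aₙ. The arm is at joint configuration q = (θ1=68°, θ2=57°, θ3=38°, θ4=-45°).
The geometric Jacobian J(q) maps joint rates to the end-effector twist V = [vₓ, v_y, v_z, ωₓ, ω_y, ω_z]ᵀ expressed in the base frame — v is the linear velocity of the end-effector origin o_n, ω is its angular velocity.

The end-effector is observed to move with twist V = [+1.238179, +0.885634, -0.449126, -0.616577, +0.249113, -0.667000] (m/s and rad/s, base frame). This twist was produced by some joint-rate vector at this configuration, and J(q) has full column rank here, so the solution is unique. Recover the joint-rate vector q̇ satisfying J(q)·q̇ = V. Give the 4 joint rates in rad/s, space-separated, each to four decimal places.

-0.6670 -0.6480 -0.4250 0.4080

o_n = [0.4584, 1.1347, 1.9892]
J₁: ẑ×o_n = [-1.1347, 0.4584, 0.0000], ω = ẑ
J2: z=[0.9272, -0.3746, 0.0000] o=[0.1910, 0.4729, 0.4000] → [-0.5953, -1.4734, 0.7138, 0.9272, -0.3746, 0.0000]
J3: z=[0.9272, -0.3746, 0.0000] o=[0.2992, 0.7405, 0.8445] → [-0.4288, -1.0613, 0.4251, 0.9272, -0.3746, 0.0000]
J4: z=[0.9272, -0.3746, 0.0000] o=[0.2802, 0.6936, 1.4223] → [-0.2124, -0.5256, 0.4757, 0.9272, -0.3746, 0.0000]
q̇ = J⁺·V = [-0.6670, -0.6480, -0.4250, 0.4080]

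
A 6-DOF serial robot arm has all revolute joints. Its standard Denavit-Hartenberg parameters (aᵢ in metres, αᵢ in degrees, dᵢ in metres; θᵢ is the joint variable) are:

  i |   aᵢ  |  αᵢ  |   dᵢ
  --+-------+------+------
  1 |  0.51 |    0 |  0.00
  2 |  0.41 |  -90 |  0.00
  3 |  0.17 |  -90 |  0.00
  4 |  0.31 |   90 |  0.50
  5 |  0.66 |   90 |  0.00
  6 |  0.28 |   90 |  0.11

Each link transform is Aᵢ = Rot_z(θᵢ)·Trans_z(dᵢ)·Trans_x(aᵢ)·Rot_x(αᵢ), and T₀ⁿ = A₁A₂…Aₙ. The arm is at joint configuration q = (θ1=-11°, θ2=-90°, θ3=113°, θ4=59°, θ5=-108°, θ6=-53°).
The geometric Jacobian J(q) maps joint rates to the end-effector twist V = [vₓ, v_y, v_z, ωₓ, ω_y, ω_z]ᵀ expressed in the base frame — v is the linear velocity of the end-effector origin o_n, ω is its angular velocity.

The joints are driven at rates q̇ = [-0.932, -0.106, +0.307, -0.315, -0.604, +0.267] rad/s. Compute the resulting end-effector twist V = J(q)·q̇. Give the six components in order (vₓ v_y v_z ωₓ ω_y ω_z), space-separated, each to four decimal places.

o_n = [0.3038, -0.7339, -0.0553]
J₁: ẑ×o_n = [0.7339, 0.3038, -0.0000], ω = ẑ
J2: z=[0.0000, 0.0000, 1.0000] o=[0.5006, -0.0973, 0.0000] → [0.6366, -0.1968, 0.0000, 0.0000, 0.0000, 1.0000]
J3: z=[0.9816, -0.1908, 0.0000] o=[0.4224, -0.4998, 0.0000] → [0.0105, 0.0543, -0.2524, 0.9816, -0.1908, 0.0000]
J4: z=[0.1756, 0.9036, 0.3907] o=[0.4351, -0.4346, -0.1565] → [0.2084, -0.0691, 0.0661, 0.1756, 0.9036, 0.3907]
J5: z=[0.5695, 0.2305, -0.7890] o=[0.2740, 0.1292, -0.1081] → [-0.6688, -0.0536, -0.4984, 0.5695, 0.2305, -0.7890]
J6: z=[0.8180, -0.0642, 0.5716] o=[0.3275, -0.5117, -0.2567] → [0.1141, -0.1783, -0.1833, 0.8180, -0.0642, 0.5716]
V = J·q̇ = [-0.3795, -0.2391, 0.1538, 0.1205, -0.4996, -0.5319]

-0.3795 -0.2391 0.1538 0.1205 -0.4996 -0.5319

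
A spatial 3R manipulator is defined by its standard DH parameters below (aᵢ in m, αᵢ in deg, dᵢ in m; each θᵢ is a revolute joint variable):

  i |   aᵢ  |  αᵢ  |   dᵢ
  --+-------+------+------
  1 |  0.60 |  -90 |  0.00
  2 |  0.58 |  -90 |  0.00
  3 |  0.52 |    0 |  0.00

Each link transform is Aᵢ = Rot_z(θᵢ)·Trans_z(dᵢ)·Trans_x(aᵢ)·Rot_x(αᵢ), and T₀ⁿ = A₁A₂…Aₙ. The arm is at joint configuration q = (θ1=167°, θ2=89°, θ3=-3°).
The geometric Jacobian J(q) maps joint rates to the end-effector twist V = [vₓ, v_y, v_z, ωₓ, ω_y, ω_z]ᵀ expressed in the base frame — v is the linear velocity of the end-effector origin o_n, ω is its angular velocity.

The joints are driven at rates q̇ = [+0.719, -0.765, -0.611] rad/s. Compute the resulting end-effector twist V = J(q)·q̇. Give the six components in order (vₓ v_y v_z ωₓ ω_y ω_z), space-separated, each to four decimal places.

-0.9714 -0.5583 0.0313 -0.4232 0.8828 0.7297

o_n = [-0.6094, 0.1128, -1.0991]
J₁: ẑ×o_n = [-0.1128, -0.6094, 0.0000], ω = ẑ
J2: z=[-0.2250, -0.9744, 0.0000] o=[-0.5846, 0.1350, 0.0000] → [1.0709, -0.2472, -0.0192, -0.2250, -0.9744, 0.0000]
J3: z=[0.9742, -0.2249, -0.0175] o=[-0.5945, 0.1372, -0.5799] → [0.1164, 0.5061, -0.0272, 0.9742, -0.2249, -0.0175]
V = J·q̇ = [-0.9714, -0.5583, 0.0313, -0.4232, 0.8828, 0.7297]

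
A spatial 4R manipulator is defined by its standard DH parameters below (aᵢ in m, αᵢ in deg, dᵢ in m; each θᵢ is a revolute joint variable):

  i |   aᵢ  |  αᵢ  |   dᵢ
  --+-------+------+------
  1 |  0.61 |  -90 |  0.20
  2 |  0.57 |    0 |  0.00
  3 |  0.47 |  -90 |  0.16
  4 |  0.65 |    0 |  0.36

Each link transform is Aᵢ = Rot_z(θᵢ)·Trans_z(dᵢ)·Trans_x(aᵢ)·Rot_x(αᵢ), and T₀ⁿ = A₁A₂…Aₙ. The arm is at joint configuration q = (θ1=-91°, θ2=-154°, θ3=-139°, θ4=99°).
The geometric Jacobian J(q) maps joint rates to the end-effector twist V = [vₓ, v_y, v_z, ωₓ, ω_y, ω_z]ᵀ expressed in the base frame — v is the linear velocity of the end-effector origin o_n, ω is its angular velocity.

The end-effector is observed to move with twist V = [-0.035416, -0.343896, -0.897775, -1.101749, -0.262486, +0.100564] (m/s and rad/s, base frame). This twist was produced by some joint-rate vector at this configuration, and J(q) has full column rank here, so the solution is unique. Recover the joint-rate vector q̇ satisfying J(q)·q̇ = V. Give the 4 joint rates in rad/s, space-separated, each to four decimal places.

o_n = [-0.4804, 0.0982, -0.0298]
J₁: ẑ×o_n = [-0.0982, -0.4804, 0.0000], ω = ẑ
J2: z=[0.9998, -0.0175, 0.0000] o=[-0.0106, -0.6099, 0.2000] → [0.0040, 0.2298, 0.6998, 0.9998, -0.0175, 0.0000]
J3: z=[0.9998, -0.0175, 0.0000] o=[-0.0017, -0.0977, 0.4499] → [0.0084, 0.4796, 0.1875, 0.9998, -0.0175, 0.0000]
J4: z=[0.0161, 0.9204, -0.3907] o=[0.1551, -0.2841, 0.0172] → [0.1060, 0.2490, 0.5910, 0.0161, 0.9204, -0.3907]
q̇ = J⁺·V = [-0.0190, -0.9980, -0.0990, -0.3060]

-0.0190 -0.9980 -0.0990 -0.3060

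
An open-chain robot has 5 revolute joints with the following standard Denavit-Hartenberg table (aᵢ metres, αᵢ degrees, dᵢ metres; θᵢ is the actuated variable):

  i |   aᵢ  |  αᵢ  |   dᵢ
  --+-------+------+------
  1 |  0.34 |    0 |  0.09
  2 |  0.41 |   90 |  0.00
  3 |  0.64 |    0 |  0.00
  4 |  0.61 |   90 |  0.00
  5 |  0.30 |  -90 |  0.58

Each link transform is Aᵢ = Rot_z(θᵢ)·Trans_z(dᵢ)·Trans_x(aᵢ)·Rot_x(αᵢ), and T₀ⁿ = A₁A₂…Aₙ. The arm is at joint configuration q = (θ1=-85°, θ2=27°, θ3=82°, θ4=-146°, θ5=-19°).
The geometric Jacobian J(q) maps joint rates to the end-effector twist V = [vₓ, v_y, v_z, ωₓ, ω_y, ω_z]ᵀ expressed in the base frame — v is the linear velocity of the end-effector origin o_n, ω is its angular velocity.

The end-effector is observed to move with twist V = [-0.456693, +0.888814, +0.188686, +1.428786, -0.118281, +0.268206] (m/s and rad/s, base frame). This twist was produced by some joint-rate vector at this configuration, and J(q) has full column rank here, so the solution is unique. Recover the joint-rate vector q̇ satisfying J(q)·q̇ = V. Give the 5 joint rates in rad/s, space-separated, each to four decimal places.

-0.4340 0.2840 -0.4930 -0.6560 -0.9540

o_n = [0.3083, -0.6003, -0.3337]
J₁: ẑ×o_n = [0.6003, 0.3083, -0.0000], ω = ẑ
J2: z=[0.0000, 0.0000, 1.0000] o=[0.0296, -0.3387, 0.0900] → [0.2616, 0.2786, -0.0000, 0.0000, 0.0000, 1.0000]
J3: z=[-0.8480, -0.5299, 0.0000] o=[0.2469, -0.6864, 0.0900] → [0.2245, -0.3593, -0.0405, -0.8480, -0.5299, 0.0000]
J4: z=[-0.8480, -0.5299, 0.0000] o=[0.2941, -0.7619, 0.7238] → [0.5604, -0.8968, -0.1295, -0.8480, -0.5299, 0.0000]
J5: z=[-0.4763, 0.7622, -0.4384] o=[0.4358, -0.9887, 0.1755] → [-0.2179, -0.1866, -0.0878, -0.4763, 0.7622, -0.4384]
q̇ = J⁺·V = [-0.4340, 0.2840, -0.4930, -0.6560, -0.9540]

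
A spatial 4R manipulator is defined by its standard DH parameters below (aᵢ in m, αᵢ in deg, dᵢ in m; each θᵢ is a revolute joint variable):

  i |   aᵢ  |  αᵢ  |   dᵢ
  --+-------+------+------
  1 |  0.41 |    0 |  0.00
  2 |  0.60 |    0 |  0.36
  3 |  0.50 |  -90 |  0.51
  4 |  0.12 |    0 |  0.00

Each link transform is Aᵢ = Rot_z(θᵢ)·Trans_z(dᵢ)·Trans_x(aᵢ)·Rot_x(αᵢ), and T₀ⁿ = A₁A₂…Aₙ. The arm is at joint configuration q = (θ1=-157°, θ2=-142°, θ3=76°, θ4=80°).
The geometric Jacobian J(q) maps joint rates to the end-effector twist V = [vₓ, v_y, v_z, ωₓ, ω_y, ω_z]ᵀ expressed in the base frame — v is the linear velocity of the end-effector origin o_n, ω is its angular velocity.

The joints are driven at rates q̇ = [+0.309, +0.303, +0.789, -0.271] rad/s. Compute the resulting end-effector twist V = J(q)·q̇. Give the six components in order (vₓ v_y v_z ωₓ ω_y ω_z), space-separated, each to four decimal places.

o_n = [-0.4674, 0.7198, 0.7518]
J₁: ẑ×o_n = [-0.7198, -0.4674, 0.0000], ω = ẑ
J2: z=[0.0000, 0.0000, 1.0000] o=[-0.3774, -0.1602, 0.0000] → [-0.8800, -0.0900, 0.0000, 0.0000, 0.0000, 1.0000]
J3: z=[0.0000, 0.0000, 1.0000] o=[-0.0865, 0.3646, 0.3600] → [-0.3552, -0.3809, 0.0000, 0.0000, 0.0000, 1.0000]
J4: z=[-0.6820, -0.7314, 0.0000] o=[-0.4522, 0.7056, 0.8700] → [0.0864, -0.0806, -0.0208, -0.6820, -0.7314, 0.0000]
V = J·q̇ = [-0.7927, -0.4504, 0.0056, 0.1848, 0.1982, 1.4010]

-0.7927 -0.4504 0.0056 0.1848 0.1982 1.4010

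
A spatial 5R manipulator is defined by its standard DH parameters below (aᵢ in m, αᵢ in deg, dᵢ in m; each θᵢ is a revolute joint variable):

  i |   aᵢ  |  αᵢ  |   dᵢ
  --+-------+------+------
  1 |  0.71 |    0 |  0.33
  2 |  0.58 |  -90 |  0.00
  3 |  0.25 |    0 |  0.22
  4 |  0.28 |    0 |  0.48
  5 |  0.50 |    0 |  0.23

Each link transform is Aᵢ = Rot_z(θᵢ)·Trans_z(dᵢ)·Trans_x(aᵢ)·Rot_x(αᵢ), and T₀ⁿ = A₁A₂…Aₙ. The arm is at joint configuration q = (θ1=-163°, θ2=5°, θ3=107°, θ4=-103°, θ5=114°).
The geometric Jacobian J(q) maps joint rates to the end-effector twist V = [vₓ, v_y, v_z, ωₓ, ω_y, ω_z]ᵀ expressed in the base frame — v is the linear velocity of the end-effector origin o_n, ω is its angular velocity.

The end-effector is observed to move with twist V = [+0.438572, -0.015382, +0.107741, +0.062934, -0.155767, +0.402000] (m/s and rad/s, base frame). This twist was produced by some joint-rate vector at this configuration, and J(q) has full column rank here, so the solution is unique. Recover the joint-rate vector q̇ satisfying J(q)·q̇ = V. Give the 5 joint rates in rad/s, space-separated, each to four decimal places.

-0.0610 0.4630 -0.1890 -0.1050 0.4620

o_n = [-0.8419, -1.2765, -0.3701]
J₁: ẑ×o_n = [1.2765, -0.8419, 0.0000], ω = ẑ
J2: z=[0.0000, 0.0000, 1.0000] o=[-0.6790, -0.2076, 0.3300] → [1.0689, -0.1629, 0.0000, 0.0000, 0.0000, 1.0000]
J3: z=[0.3746, -0.9272, 0.0000] o=[-1.2167, -0.4249, 0.3300] → [0.6491, 0.2623, 0.0285, 0.3746, -0.9272, 0.0000]
J4: z=[0.3746, -0.9272, 0.0000] o=[-1.0666, -0.6015, 0.0909] → [0.4274, 0.1727, -0.0446, 0.3746, -0.9272, 0.0000]
J5: z=[0.3746, -0.9272, 0.0000] o=[-1.1457, -1.1511, 0.0714] → [0.4093, 0.1654, 0.2347, 0.3746, -0.9272, 0.0000]
q̇ = J⁺·V = [-0.0610, 0.4630, -0.1890, -0.1050, 0.4620]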